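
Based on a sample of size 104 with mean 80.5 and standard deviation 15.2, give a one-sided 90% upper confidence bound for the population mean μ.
μ ≤ 82.42

Upper bound (one-sided):
t* = 1.290 (one-sided for 90%)
Upper bound = x̄ + t* · s/√n = 80.5 + 1.290 · 15.2/√104 = 82.42

We are 90% confident that μ ≤ 82.42.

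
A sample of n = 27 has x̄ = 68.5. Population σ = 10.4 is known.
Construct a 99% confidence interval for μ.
(63.34, 73.66)

z-interval (σ known):
z* = 2.576 for 99% confidence

Margin of error = z* · σ/√n = 2.576 · 10.4/√27 = 5.16

CI: (68.5 - 5.16, 68.5 + 5.16) = (63.34, 73.66)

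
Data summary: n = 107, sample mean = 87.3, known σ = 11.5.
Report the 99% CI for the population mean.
(84.44, 90.16)

z-interval (σ known):
z* = 2.576 for 99% confidence

Margin of error = z* · σ/√n = 2.576 · 11.5/√107 = 2.86

CI: (87.3 - 2.86, 87.3 + 2.86) = (84.44, 90.16)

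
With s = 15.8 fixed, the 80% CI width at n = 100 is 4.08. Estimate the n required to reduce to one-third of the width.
n ≈ 900

CI width ∝ 1/√n
To reduce width by factor 3, need √n to grow by 3 → need 3² = 9 times as many samples.

Current: n = 100, width = 4.08
New: n = 900, width ≈ 1.35

Width reduced by factor of 4.08/1.35 = 3.02.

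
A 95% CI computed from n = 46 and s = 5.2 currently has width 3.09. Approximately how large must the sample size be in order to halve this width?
n ≈ 184

CI width ∝ 1/√n
To reduce width by factor 2, need √n to grow by 2 → need 2² = 4 times as many samples.

Current: n = 46, width = 3.09
New: n = 184, width ≈ 1.51

Width reduced by factor of 3.09/1.51 = 2.05.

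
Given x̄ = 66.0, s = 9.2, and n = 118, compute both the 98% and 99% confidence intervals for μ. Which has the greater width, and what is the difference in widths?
99% CI is wider by 0.44

df = 117
98% CI: t* = 2.359, (64.00, 68.00), width = 2 · t* · s/√n = 4.00
99% CI: t* = 2.619, (63.78, 68.22), width = 2 · t* · s/√n = 4.44

The 99% CI is wider by 4.44 - 4.00 = 0.44.
Higher confidence requires a wider interval.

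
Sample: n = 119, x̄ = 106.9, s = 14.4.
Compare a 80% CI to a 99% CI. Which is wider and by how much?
99% CI is wider by 3.51

df = 118
80% CI: t* = 1.289, (105.20, 108.60), width = 2 · t* · s/√n = 3.40
99% CI: t* = 2.618, (103.44, 110.36), width = 2 · t* · s/√n = 6.91

The 99% CI is wider by 6.91 - 3.40 = 3.51.
Higher confidence requires a wider interval.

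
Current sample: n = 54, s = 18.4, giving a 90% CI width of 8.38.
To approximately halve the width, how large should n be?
n ≈ 216

CI width ∝ 1/√n
To reduce width by factor 2, need √n to grow by 2 → need 2² = 4 times as many samples.

Current: n = 54, width = 8.38
New: n = 216, width ≈ 4.14

Width reduced by factor of 8.38/4.14 = 2.02.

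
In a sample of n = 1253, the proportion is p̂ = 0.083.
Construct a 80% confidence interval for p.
(0.073, 0.093)

Proportion CI:
SE = √(p̂(1-p̂)/n) = √(0.083 · 0.917 / 1253) = 0.00779

z* = 1.282
Margin = z* · SE = 1.282 · 0.00779 = 0.0100

CI: 0.083 ± 0.0100 = (0.073, 0.093)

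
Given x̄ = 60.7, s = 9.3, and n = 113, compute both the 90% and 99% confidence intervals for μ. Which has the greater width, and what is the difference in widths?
99% CI is wider by 1.68

df = 112
90% CI: t* = 1.659, (59.25, 62.15), width = 2 · t* · s/√n = 2.90
99% CI: t* = 2.620, (58.41, 62.99), width = 2 · t* · s/√n = 4.58

The 99% CI is wider by 4.58 - 2.90 = 1.68.
Higher confidence requires a wider interval.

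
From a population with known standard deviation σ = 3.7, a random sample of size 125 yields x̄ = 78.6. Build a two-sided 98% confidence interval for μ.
(77.83, 79.37)

z-interval (σ known):
z* = 2.326 for 98% confidence

Margin of error = z* · σ/√n = 2.326 · 3.7/√125 = 0.77

CI: (78.6 - 0.77, 78.6 + 0.77) = (77.83, 79.37)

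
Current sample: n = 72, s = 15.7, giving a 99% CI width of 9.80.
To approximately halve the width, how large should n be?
n ≈ 288

CI width ∝ 1/√n
To reduce width by factor 2, need √n to grow by 2 → need 2² = 4 times as many samples.

Current: n = 72, width = 9.80
New: n = 288, width ≈ 4.80

Width reduced by factor of 9.80/4.80 = 2.04.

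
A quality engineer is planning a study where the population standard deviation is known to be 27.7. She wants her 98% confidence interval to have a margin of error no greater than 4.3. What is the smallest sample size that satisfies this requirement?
n ≥ 225

For margin E ≤ 4.3:
n ≥ (z* · σ / E)²
n ≥ (2.326 · 27.7 / 4.3)²
n ≥ 224.51

Minimum n = 225 (rounding up)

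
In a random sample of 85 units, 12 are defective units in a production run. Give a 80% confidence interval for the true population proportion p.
(0.093, 0.190)

Proportion CI:
p̂ = 12/85 = 0.14118
SE = √(p̂(1-p̂)/n) = √(0.14118 · 0.85882 / 85) = 0.03777

z* = 1.282
Margin = z* · SE = 1.282 · 0.03777 = 0.0484

CI: 0.14118 ± 0.0484 = (0.093, 0.190)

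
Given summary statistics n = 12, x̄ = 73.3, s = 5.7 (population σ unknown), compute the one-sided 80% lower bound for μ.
μ ≥ 71.86

Lower bound (one-sided):
t* = 0.876 (one-sided for 80%)
Lower bound = x̄ - t* · s/√n = 73.3 - 0.876 · 5.7/√12 = 71.86

We are 80% confident that μ ≥ 71.86.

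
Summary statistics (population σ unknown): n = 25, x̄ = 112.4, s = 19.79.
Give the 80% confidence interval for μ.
(107.18, 117.62)

t-interval (σ unknown):
df = n - 1 = 24
t* = 1.318 for 80% confidence

Margin of error = t* · s/√n = 1.318 · 19.79/√25 = 5.22

CI: (107.18, 117.62)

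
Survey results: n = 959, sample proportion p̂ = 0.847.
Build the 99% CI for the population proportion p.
(0.817, 0.877)

Proportion CI:
SE = √(p̂(1-p̂)/n) = √(0.847 · 0.153 / 959) = 0.01162

z* = 2.576
Margin = z* · SE = 2.576 · 0.01162 = 0.0299

CI: 0.847 ± 0.0299 = (0.817, 0.877)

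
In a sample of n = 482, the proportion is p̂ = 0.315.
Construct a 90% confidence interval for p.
(0.280, 0.350)

Proportion CI:
SE = √(p̂(1-p̂)/n) = √(0.315 · 0.685 / 482) = 0.02116

z* = 1.645
Margin = z* · SE = 1.645 · 0.02116 = 0.0348

CI: 0.315 ± 0.0348 = (0.280, 0.350)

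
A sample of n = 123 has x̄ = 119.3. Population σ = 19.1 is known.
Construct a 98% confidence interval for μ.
(115.29, 123.31)

z-interval (σ known):
z* = 2.326 for 98% confidence

Margin of error = z* · σ/√n = 2.326 · 19.1/√123 = 4.01

CI: (119.3 - 4.01, 119.3 + 4.01) = (115.29, 123.31)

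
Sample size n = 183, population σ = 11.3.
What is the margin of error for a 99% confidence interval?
Margin of error = 2.15

Margin of error = z* · σ/√n
= 2.576 · 11.3/√183
= 2.576 · 11.3/13.5277
= 2.15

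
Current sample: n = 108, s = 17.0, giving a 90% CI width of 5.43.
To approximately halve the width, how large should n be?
n ≈ 432

CI width ∝ 1/√n
To reduce width by factor 2, need √n to grow by 2 → need 2² = 4 times as many samples.

Current: n = 108, width = 5.43
New: n = 432, width ≈ 2.70

Width reduced by factor of 5.43/2.70 = 2.01.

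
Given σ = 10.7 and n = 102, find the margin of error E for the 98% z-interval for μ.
Margin of error = 2.46

Margin of error = z* · σ/√n
= 2.326 · 10.7/√102
= 2.326 · 10.7/10.0995
= 2.46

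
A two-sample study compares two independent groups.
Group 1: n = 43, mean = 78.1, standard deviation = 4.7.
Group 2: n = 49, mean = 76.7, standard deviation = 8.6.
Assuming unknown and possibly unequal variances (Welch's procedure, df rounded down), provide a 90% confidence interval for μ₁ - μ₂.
(-0.97, 3.77)

Difference: x̄₁ - x̄₂ = 1.40
SE = √(s₁²/n₁ + s₂²/n₂) = √(4.7²/43 + 8.6²/49) = 1.4224
df = 76.15 → 76 (Welch–Satterthwaite, rounded down)
t* = 1.665

CI: 1.40 ± 1.665 · 1.4224 = 1.40 ± 2.37 = (-0.97, 3.77)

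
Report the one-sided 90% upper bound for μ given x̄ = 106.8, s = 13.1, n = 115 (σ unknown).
μ ≤ 108.37

Upper bound (one-sided):
t* = 1.289 (one-sided for 90%)
Upper bound = x̄ + t* · s/√n = 106.8 + 1.289 · 13.1/√115 = 108.37

We are 90% confident that μ ≤ 108.37.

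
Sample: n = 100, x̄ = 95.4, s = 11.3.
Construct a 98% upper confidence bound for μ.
μ ≤ 97.75

Upper bound (one-sided):
t* = 2.081 (one-sided for 98%)
Upper bound = x̄ + t* · s/√n = 95.4 + 2.081 · 11.3/√100 = 97.75

We are 98% confident that μ ≤ 97.75.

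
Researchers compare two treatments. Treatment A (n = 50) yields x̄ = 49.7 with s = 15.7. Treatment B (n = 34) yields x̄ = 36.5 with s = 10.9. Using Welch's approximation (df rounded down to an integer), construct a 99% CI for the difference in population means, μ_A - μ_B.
(5.54, 20.86)

Difference: x̄₁ - x̄₂ = 13.20
SE = √(s₁²/n₁ + s₂²/n₂) = √(15.7²/50 + 10.9²/34) = 2.9024
df = 81.95 → 81 (Welch–Satterthwaite, rounded down)
t* = 2.638

CI: 13.20 ± 2.638 · 2.9024 = 13.20 ± 7.66 = (5.54, 20.86)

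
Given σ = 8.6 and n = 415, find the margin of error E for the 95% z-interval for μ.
Margin of error = 0.83

Margin of error = z* · σ/√n
= 1.960 · 8.6/√415
= 1.960 · 8.6/20.3715
= 0.83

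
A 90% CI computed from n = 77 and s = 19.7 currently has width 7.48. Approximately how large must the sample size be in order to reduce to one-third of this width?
n ≈ 693

CI width ∝ 1/√n
To reduce width by factor 3, need √n to grow by 3 → need 3² = 9 times as many samples.

Current: n = 77, width = 7.48
New: n = 693, width ≈ 2.47

Width reduced by factor of 7.48/2.47 = 3.03.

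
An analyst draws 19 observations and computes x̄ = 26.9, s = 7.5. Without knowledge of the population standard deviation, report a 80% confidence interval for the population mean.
(24.61, 29.19)

t-interval (σ unknown):
df = n - 1 = 18
t* = 1.330 for 80% confidence

Margin of error = t* · s/√n = 1.330 · 7.5/√19 = 2.29

CI: (24.61, 29.19)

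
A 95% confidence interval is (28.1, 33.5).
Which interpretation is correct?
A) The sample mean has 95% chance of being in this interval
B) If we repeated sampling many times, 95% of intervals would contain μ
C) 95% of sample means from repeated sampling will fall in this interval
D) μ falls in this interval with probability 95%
B

A) Wrong — x̄ is observed and sits in the interval by construction.
B) Correct — this is the frequentist long-run coverage interpretation.
C) Wrong — coverage applies to intervals containing μ, not to future x̄ values.
D) Wrong — μ is fixed; the randomness lives in the interval, not in μ.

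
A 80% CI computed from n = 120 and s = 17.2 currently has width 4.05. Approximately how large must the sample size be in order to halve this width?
n ≈ 480

CI width ∝ 1/√n
To reduce width by factor 2, need √n to grow by 2 → need 2² = 4 times as many samples.

Current: n = 120, width = 4.05
New: n = 480, width ≈ 2.01

Width reduced by factor of 4.05/2.01 = 2.01.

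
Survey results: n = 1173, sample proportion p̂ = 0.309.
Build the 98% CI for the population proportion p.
(0.278, 0.340)

Proportion CI:
SE = √(p̂(1-p̂)/n) = √(0.309 · 0.691 / 1173) = 0.01349

z* = 2.326
Margin = z* · SE = 2.326 · 0.01349 = 0.0314

CI: 0.309 ± 0.0314 = (0.278, 0.340)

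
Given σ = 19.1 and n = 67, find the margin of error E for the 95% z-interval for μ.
Margin of error = 4.57

Margin of error = z* · σ/√n
= 1.960 · 19.1/√67
= 1.960 · 19.1/8.1854
= 4.57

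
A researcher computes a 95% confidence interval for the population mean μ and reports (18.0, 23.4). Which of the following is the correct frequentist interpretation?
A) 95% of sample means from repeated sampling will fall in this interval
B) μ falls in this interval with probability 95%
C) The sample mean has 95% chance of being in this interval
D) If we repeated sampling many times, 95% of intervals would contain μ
D

A) Wrong — coverage applies to intervals containing μ, not to future x̄ values.
B) Wrong — μ is fixed; the randomness lives in the interval, not in μ.
C) Wrong — x̄ is observed and sits in the interval by construction.
D) Correct — this is the frequentist long-run coverage interpretation.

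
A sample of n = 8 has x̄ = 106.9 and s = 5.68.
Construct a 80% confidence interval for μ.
(104.06, 109.74)

t-interval (σ unknown):
df = n - 1 = 7
t* = 1.415 for 80% confidence

Margin of error = t* · s/√n = 1.415 · 5.68/√8 = 2.84

CI: (104.06, 109.74)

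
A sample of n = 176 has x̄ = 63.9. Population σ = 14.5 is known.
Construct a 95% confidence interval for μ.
(61.76, 66.04)

z-interval (σ known):
z* = 1.960 for 95% confidence

Margin of error = z* · σ/√n = 1.960 · 14.5/√176 = 2.14

CI: (63.9 - 2.14, 63.9 + 2.14) = (61.76, 66.04)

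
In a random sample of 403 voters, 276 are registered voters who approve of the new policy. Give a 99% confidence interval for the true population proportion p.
(0.625, 0.744)

Proportion CI:
p̂ = 276/403 = 0.68486
SE = √(p̂(1-p̂)/n) = √(0.68486 · 0.31514 / 403) = 0.02314

z* = 2.576
Margin = z* · SE = 2.576 · 0.02314 = 0.0596

CI: 0.68486 ± 0.0596 = (0.625, 0.744)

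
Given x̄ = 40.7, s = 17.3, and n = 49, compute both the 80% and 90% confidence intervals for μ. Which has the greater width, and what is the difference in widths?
90% CI is wider by 1.87

df = 48
80% CI: t* = 1.299, (37.49, 43.91), width = 2 · t* · s/√n = 6.42
90% CI: t* = 1.677, (36.56, 44.84), width = 2 · t* · s/√n = 8.29

The 90% CI is wider by 8.29 - 6.42 = 1.87.
Higher confidence requires a wider interval.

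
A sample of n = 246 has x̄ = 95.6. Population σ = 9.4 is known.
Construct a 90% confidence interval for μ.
(94.61, 96.59)

z-interval (σ known):
z* = 1.645 for 90% confidence

Margin of error = z* · σ/√n = 1.645 · 9.4/√246 = 0.99

CI: (95.6 - 0.99, 95.6 + 0.99) = (94.61, 96.59)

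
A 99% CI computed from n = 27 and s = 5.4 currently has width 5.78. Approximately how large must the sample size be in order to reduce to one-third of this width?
n ≈ 243

CI width ∝ 1/√n
To reduce width by factor 3, need √n to grow by 3 → need 3² = 9 times as many samples.

Current: n = 27, width = 5.78
New: n = 243, width ≈ 1.80

Width reduced by factor of 5.78/1.80 = 3.21.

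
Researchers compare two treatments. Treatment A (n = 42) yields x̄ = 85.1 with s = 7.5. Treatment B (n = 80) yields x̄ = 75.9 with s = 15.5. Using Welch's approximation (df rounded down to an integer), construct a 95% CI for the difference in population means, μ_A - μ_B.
(5.07, 13.33)

Difference: x̄₁ - x̄₂ = 9.20
SE = √(s₁²/n₁ + s₂²/n₂) = √(7.5²/42 + 15.5²/80) = 2.0838
df = 119.41 → 119 (Welch–Satterthwaite, rounded down)
t* = 1.980

CI: 9.20 ± 1.980 · 2.0838 = 9.20 ± 4.13 = (5.07, 13.33)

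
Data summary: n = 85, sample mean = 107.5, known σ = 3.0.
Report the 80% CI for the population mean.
(107.08, 107.92)

z-interval (σ known):
z* = 1.282 for 80% confidence

Margin of error = z* · σ/√n = 1.282 · 3.0/√85 = 0.42

CI: (107.5 - 0.42, 107.5 + 0.42) = (107.08, 107.92)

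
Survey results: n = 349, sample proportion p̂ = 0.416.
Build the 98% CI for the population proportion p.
(0.355, 0.477)

Proportion CI:
SE = √(p̂(1-p̂)/n) = √(0.416 · 0.584 / 349) = 0.02638

z* = 2.326
Margin = z* · SE = 2.326 · 0.02638 = 0.0614

CI: 0.416 ± 0.0614 = (0.355, 0.477)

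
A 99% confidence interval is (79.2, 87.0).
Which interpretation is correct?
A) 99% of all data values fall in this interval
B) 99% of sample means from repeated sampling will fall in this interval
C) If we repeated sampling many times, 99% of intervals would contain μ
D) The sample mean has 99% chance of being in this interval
C

A) Wrong — a CI is about the parameter μ, not individual data values.
B) Wrong — coverage applies to intervals containing μ, not to future x̄ values.
C) Correct — this is the frequentist long-run coverage interpretation.
D) Wrong — x̄ is observed and sits in the interval by construction.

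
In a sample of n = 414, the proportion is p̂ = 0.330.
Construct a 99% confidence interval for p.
(0.270, 0.390)

Proportion CI:
SE = √(p̂(1-p̂)/n) = √(0.330 · 0.670 / 414) = 0.02311

z* = 2.576
Margin = z* · SE = 2.576 · 0.02311 = 0.0595

CI: 0.330 ± 0.0595 = (0.270, 0.390)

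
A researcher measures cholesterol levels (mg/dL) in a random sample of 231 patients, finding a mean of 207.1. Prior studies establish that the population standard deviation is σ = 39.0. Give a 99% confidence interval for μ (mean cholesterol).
(200.49, 213.71)

z-interval (σ known):
z* = 2.576 for 99% confidence

Margin of error = z* · σ/√n = 2.576 · 39.0/√231 = 6.61

CI: (207.1 - 6.61, 207.1 + 6.61) = (200.49, 213.71)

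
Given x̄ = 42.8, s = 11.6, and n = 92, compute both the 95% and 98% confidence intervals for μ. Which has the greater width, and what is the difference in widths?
98% CI is wider by 0.93

df = 91
95% CI: t* = 1.986, (40.40, 45.20), width = 2 · t* · s/√n = 4.80
98% CI: t* = 2.368, (39.94, 45.66), width = 2 · t* · s/√n = 5.73

The 98% CI is wider by 5.73 - 4.80 = 0.93.
Higher confidence requires a wider interval.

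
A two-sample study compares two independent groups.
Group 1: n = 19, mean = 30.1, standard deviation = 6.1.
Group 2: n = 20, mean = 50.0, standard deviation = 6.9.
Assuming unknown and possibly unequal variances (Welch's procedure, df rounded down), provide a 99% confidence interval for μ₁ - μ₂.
(-25.56, -14.24)

Difference: x̄₁ - x̄₂ = -19.90
SE = √(s₁²/n₁ + s₂²/n₂) = √(6.1²/19 + 6.9²/20) = 2.0830
df = 36.82 → 36 (Welch–Satterthwaite, rounded down)
t* = 2.719

CI: -19.90 ± 2.719 · 2.0830 = -19.90 ± 5.66 = (-25.56, -14.24)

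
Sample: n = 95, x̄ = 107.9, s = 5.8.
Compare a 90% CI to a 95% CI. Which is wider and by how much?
95% CI is wider by 0.38

df = 94
90% CI: t* = 1.661, (106.91, 108.89), width = 2 · t* · s/√n = 1.98
95% CI: t* = 1.986, (106.72, 109.08), width = 2 · t* · s/√n = 2.36

The 95% CI is wider by 2.36 - 1.98 = 0.38.
Higher confidence requires a wider interval.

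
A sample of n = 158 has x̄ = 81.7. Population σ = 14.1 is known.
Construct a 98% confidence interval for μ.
(79.09, 84.31)

z-interval (σ known):
z* = 2.326 for 98% confidence

Margin of error = z* · σ/√n = 2.326 · 14.1/√158 = 2.61

CI: (81.7 - 2.61, 81.7 + 2.61) = (79.09, 84.31)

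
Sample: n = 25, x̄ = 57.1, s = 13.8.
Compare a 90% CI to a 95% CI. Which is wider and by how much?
95% CI is wider by 1.95

df = 24
90% CI: t* = 1.711, (52.38, 61.82), width = 2 · t* · s/√n = 9.44
95% CI: t* = 2.064, (51.40, 62.80), width = 2 · t* · s/√n = 11.39

The 95% CI is wider by 11.39 - 9.44 = 1.95.
Higher confidence requires a wider interval.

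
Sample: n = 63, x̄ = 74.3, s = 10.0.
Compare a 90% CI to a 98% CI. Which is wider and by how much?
98% CI is wider by 1.81

df = 62
90% CI: t* = 1.670, (72.20, 76.40), width = 2 · t* · s/√n = 4.21
98% CI: t* = 2.388, (71.29, 77.31), width = 2 · t* · s/√n = 6.02

The 98% CI is wider by 6.02 - 4.21 = 1.81.
Higher confidence requires a wider interval.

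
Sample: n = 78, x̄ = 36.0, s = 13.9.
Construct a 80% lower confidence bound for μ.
μ ≥ 34.67

Lower bound (one-sided):
t* = 0.846 (one-sided for 80%)
Lower bound = x̄ - t* · s/√n = 36.0 - 0.846 · 13.9/√78 = 34.67

We are 80% confident that μ ≥ 34.67.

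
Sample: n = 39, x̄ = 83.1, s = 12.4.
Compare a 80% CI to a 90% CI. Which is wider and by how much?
90% CI is wider by 1.52

df = 38
80% CI: t* = 1.304, (80.51, 85.69), width = 2 · t* · s/√n = 5.18
90% CI: t* = 1.686, (79.75, 86.45), width = 2 · t* · s/√n = 6.70

The 90% CI is wider by 6.70 - 5.18 = 1.52.
Higher confidence requires a wider interval.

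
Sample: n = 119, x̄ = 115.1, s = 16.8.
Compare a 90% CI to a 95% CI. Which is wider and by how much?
95% CI is wider by 0.99

df = 118
90% CI: t* = 1.658, (112.55, 117.65), width = 2 · t* · s/√n = 5.11
95% CI: t* = 1.980, (112.05, 118.15), width = 2 · t* · s/√n = 6.10

The 95% CI is wider by 6.10 - 5.11 = 0.99.
Higher confidence requires a wider interval.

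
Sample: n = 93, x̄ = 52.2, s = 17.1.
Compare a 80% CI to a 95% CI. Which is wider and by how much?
95% CI is wider by 2.46

df = 92
80% CI: t* = 1.291, (49.91, 54.49), width = 2 · t* · s/√n = 4.58
95% CI: t* = 1.986, (48.68, 55.72), width = 2 · t* · s/√n = 7.04

The 95% CI is wider by 7.04 - 4.58 = 2.46.
Higher confidence requires a wider interval.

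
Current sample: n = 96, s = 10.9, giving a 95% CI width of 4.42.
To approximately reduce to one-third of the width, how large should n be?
n ≈ 864

CI width ∝ 1/√n
To reduce width by factor 3, need √n to grow by 3 → need 3² = 9 times as many samples.

Current: n = 96, width = 4.42
New: n = 864, width ≈ 1.46

Width reduced by factor of 4.42/1.46 = 3.03.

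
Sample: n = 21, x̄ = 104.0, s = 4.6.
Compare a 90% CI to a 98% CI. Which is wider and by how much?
98% CI is wider by 1.62

df = 20
90% CI: t* = 1.725, (102.27, 105.73), width = 2 · t* · s/√n = 3.46
98% CI: t* = 2.528, (101.46, 106.54), width = 2 · t* · s/√n = 5.08

The 98% CI is wider by 5.08 - 3.46 = 1.62.
Higher confidence requires a wider interval.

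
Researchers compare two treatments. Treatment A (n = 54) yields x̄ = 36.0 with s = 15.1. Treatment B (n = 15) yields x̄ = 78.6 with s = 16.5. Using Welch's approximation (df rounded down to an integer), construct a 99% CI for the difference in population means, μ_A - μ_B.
(-56.06, -29.14)

Difference: x̄₁ - x̄₂ = -42.60
SE = √(s₁²/n₁ + s₂²/n₂) = √(15.1²/54 + 16.5²/15) = 4.7299
df = 20.97 → 20 (Welch–Satterthwaite, rounded down)
t* = 2.845

CI: -42.60 ± 2.845 · 4.7299 = -42.60 ± 13.46 = (-56.06, -29.14)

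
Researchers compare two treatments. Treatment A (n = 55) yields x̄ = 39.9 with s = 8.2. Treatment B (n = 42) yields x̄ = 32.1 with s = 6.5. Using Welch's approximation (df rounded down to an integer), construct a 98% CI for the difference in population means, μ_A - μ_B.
(4.27, 11.33)

Difference: x̄₁ - x̄₂ = 7.80
SE = √(s₁²/n₁ + s₂²/n₂) = √(8.2²/55 + 6.5²/42) = 1.4928
df = 94.85 → 94 (Welch–Satterthwaite, rounded down)
t* = 2.367

CI: 7.80 ± 2.367 · 1.4928 = 7.80 ± 3.53 = (4.27, 11.33)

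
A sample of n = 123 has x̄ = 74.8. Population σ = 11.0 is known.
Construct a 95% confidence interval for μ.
(72.86, 76.74)

z-interval (σ known):
z* = 1.960 for 95% confidence

Margin of error = z* · σ/√n = 1.960 · 11.0/√123 = 1.94

CI: (74.8 - 1.94, 74.8 + 1.94) = (72.86, 76.74)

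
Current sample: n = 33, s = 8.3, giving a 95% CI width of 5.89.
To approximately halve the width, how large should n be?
n ≈ 132

CI width ∝ 1/√n
To reduce width by factor 2, need √n to grow by 2 → need 2² = 4 times as many samples.

Current: n = 33, width = 5.89
New: n = 132, width ≈ 2.86

Width reduced by factor of 5.89/2.86 = 2.06.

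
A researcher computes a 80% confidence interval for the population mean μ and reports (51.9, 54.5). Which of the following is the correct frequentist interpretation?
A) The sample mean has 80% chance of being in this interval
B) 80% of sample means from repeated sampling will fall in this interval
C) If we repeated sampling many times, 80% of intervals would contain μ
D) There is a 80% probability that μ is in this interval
C

A) Wrong — x̄ is observed and sits in the interval by construction.
B) Wrong — coverage applies to intervals containing μ, not to future x̄ values.
C) Correct — this is the frequentist long-run coverage interpretation.
D) Wrong — μ is fixed; the randomness lives in the interval, not in μ.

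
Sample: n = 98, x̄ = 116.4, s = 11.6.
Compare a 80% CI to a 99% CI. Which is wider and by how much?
99% CI is wider by 3.14

df = 97
80% CI: t* = 1.290, (114.89, 117.91), width = 2 · t* · s/√n = 3.02
99% CI: t* = 2.627, (113.32, 119.48), width = 2 · t* · s/√n = 6.16

The 99% CI is wider by 6.16 - 3.02 = 3.14.
Higher confidence requires a wider interval.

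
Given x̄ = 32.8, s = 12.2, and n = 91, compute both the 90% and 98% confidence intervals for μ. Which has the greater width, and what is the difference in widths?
98% CI is wider by 1.81

df = 90
90% CI: t* = 1.662, (30.67, 34.93), width = 2 · t* · s/√n = 4.25
98% CI: t* = 2.368, (29.77, 35.83), width = 2 · t* · s/√n = 6.06

The 98% CI is wider by 6.06 - 4.25 = 1.81.
Higher confidence requires a wider interval.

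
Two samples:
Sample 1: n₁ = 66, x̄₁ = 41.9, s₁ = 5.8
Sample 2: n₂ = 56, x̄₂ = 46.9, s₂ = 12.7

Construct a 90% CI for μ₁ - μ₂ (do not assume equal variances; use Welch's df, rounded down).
(-8.07, -1.93)

Difference: x̄₁ - x̄₂ = -5.00
SE = √(s₁²/n₁ + s₂²/n₂) = √(5.8²/66 + 12.7²/56) = 1.8412
df = 74.22 → 74 (Welch–Satterthwaite, rounded down)
t* = 1.666

CI: -5.00 ± 1.666 · 1.8412 = -5.00 ± 3.07 = (-8.07, -1.93)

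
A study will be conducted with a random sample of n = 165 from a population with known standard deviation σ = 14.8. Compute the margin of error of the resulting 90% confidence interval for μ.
Margin of error = 1.90

Margin of error = z* · σ/√n
= 1.645 · 14.8/√165
= 1.645 · 14.8/12.8452
= 1.90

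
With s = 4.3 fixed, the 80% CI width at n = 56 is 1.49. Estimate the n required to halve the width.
n ≈ 224

CI width ∝ 1/√n
To reduce width by factor 2, need √n to grow by 2 → need 2² = 4 times as many samples.

Current: n = 56, width = 1.49
New: n = 224, width ≈ 0.74

Width reduced by factor of 1.49/0.74 = 2.01.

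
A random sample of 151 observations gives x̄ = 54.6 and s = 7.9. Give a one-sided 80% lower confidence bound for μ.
μ ≥ 54.06

Lower bound (one-sided):
t* = 0.844 (one-sided for 80%)
Lower bound = x̄ - t* · s/√n = 54.6 - 0.844 · 7.9/√151 = 54.06

We are 80% confident that μ ≥ 54.06.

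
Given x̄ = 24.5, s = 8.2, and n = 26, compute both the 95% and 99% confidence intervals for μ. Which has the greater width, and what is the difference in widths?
99% CI is wider by 2.33

df = 25
95% CI: t* = 2.060, (21.19, 27.81), width = 2 · t* · s/√n = 6.63
99% CI: t* = 2.787, (20.02, 28.98), width = 2 · t* · s/√n = 8.96

The 99% CI is wider by 8.96 - 6.63 = 2.33.
Higher confidence requires a wider interval.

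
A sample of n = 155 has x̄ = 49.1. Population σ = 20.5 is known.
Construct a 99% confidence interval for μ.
(44.86, 53.34)

z-interval (σ known):
z* = 2.576 for 99% confidence

Margin of error = z* · σ/√n = 2.576 · 20.5/√155 = 4.24

CI: (49.1 - 4.24, 49.1 + 4.24) = (44.86, 53.34)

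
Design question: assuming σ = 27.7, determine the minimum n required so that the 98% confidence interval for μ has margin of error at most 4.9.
n ≥ 173

For margin E ≤ 4.9:
n ≥ (z* · σ / E)²
n ≥ (2.326 · 27.7 / 4.9)²
n ≥ 172.90

Minimum n = 173 (rounding up)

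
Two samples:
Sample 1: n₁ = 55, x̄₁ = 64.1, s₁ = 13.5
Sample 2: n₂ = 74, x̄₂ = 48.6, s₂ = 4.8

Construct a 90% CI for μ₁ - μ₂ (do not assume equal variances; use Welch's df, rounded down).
(12.32, 18.68)

Difference: x̄₁ - x̄₂ = 15.50
SE = √(s₁²/n₁ + s₂²/n₂) = √(13.5²/55 + 4.8²/74) = 1.9039
df = 64.21 → 64 (Welch–Satterthwaite, rounded down)
t* = 1.669

CI: 15.50 ± 1.669 · 1.9039 = 15.50 ± 3.18 = (12.32, 18.68)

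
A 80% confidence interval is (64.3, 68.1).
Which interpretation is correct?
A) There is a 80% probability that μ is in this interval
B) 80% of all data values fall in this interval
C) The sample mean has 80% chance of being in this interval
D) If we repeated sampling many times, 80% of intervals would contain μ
D

A) Wrong — μ is fixed; the randomness lives in the interval, not in μ.
B) Wrong — a CI is about the parameter μ, not individual data values.
C) Wrong — x̄ is observed and sits in the interval by construction.
D) Correct — this is the frequentist long-run coverage interpretation.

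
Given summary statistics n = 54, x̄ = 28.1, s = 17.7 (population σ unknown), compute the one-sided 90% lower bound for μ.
μ ≥ 24.97

Lower bound (one-sided):
t* = 1.298 (one-sided for 90%)
Lower bound = x̄ - t* · s/√n = 28.1 - 1.298 · 17.7/√54 = 24.97

We are 90% confident that μ ≥ 24.97.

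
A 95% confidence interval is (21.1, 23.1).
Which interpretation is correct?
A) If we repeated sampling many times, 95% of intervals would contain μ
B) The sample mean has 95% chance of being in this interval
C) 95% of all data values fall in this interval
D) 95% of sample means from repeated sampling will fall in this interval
A

A) Correct — this is the frequentist long-run coverage interpretation.
B) Wrong — x̄ is observed and sits in the interval by construction.
C) Wrong — a CI is about the parameter μ, not individual data values.
D) Wrong — coverage applies to intervals containing μ, not to future x̄ values.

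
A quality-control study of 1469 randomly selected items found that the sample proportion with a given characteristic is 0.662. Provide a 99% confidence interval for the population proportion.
(0.630, 0.694)

Proportion CI:
SE = √(p̂(1-p̂)/n) = √(0.662 · 0.338 / 1469) = 0.01234

z* = 2.576
Margin = z* · SE = 2.576 · 0.01234 = 0.0318

CI: 0.662 ± 0.0318 = (0.630, 0.694)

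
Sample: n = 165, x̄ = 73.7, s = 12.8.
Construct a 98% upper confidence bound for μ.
μ ≤ 75.76

Upper bound (one-sided):
t* = 2.070 (one-sided for 98%)
Upper bound = x̄ + t* · s/√n = 73.7 + 2.070 · 12.8/√165 = 75.76

We are 98% confident that μ ≤ 75.76.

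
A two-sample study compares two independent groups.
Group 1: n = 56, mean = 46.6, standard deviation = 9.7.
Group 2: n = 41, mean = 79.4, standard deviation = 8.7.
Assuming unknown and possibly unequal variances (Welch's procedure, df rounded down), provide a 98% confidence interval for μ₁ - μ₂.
(-37.25, -28.35)

Difference: x̄₁ - x̄₂ = -32.80
SE = √(s₁²/n₁ + s₂²/n₂) = √(9.7²/56 + 8.7²/41) = 1.8778
df = 91.08 → 91 (Welch–Satterthwaite, rounded down)
t* = 2.368

CI: -32.80 ± 2.368 · 1.8778 = -32.80 ± 4.45 = (-37.25, -28.35)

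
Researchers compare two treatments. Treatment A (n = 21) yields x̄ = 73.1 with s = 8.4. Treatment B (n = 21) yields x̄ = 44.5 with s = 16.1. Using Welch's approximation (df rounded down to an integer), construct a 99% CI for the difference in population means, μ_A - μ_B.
(17.70, 39.50)

Difference: x̄₁ - x̄₂ = 28.60
SE = √(s₁²/n₁ + s₂²/n₂) = √(8.4²/21 + 16.1²/21) = 3.9627
df = 30.14 → 30 (Welch–Satterthwaite, rounded down)
t* = 2.750

CI: 28.60 ± 2.750 · 3.9627 = 28.60 ± 10.90 = (17.70, 39.50)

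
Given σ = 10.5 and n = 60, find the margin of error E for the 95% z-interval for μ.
Margin of error = 2.66

Margin of error = z* · σ/√n
= 1.960 · 10.5/√60
= 1.960 · 10.5/7.7460
= 2.66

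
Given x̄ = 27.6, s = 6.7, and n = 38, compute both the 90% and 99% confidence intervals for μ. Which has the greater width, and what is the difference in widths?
99% CI is wider by 2.23

df = 37
90% CI: t* = 1.687, (25.77, 29.43), width = 2 · t* · s/√n = 3.67
99% CI: t* = 2.715, (24.65, 30.55), width = 2 · t* · s/√n = 5.90

The 99% CI is wider by 5.90 - 3.67 = 2.23.
Higher confidence requires a wider interval.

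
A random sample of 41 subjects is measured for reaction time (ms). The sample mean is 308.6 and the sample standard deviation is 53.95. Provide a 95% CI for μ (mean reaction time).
(291.57, 325.63)

t-interval (σ unknown):
df = n - 1 = 40
t* = 2.021 for 95% confidence

Margin of error = t* · s/√n = 2.021 · 53.95/√41 = 17.03

CI: (291.57, 325.63)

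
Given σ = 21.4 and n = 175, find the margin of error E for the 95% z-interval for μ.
Margin of error = 3.17

Margin of error = z* · σ/√n
= 1.960 · 21.4/√175
= 1.960 · 21.4/13.2288
= 3.17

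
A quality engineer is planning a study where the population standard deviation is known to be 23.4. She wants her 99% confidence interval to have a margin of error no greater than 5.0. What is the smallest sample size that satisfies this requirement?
n ≥ 146

For margin E ≤ 5.0:
n ≥ (z* · σ / E)²
n ≥ (2.576 · 23.4 / 5.0)²
n ≥ 145.34

Minimum n = 146 (rounding up)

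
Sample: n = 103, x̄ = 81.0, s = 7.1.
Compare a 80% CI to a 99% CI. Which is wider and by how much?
99% CI is wider by 1.87

df = 102
80% CI: t* = 1.290, (80.10, 81.90), width = 2 · t* · s/√n = 1.80
99% CI: t* = 2.625, (79.16, 82.84), width = 2 · t* · s/√n = 3.67

The 99% CI is wider by 3.67 - 1.80 = 1.87.
Higher confidence requires a wider interval.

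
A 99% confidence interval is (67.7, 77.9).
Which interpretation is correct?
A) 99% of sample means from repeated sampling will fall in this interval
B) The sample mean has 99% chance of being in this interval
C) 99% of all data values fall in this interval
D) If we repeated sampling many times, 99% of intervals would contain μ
D

A) Wrong — coverage applies to intervals containing μ, not to future x̄ values.
B) Wrong — x̄ is observed and sits in the interval by construction.
C) Wrong — a CI is about the parameter μ, not individual data values.
D) Correct — this is the frequentist long-run coverage interpretation.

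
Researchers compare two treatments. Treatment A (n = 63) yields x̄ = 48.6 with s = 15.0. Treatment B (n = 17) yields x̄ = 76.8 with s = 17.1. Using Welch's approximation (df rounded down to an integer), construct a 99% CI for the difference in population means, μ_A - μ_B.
(-40.99, -15.41)

Difference: x̄₁ - x̄₂ = -28.20
SE = √(s₁²/n₁ + s₂²/n₂) = √(15.0²/63 + 17.1²/17) = 4.5576
df = 23.08 → 23 (Welch–Satterthwaite, rounded down)
t* = 2.807

CI: -28.20 ± 2.807 · 4.5576 = -28.20 ± 12.79 = (-40.99, -15.41)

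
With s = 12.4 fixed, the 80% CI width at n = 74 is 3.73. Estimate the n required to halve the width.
n ≈ 296

CI width ∝ 1/√n
To reduce width by factor 2, need √n to grow by 2 → need 2² = 4 times as many samples.

Current: n = 74, width = 3.73
New: n = 296, width ≈ 1.85

Width reduced by factor of 3.73/1.85 = 2.02.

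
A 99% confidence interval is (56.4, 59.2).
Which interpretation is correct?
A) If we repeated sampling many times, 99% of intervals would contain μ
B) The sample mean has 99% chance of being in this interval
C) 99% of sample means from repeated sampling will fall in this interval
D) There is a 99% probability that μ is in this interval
A

A) Correct — this is the frequentist long-run coverage interpretation.
B) Wrong — x̄ is observed and sits in the interval by construction.
C) Wrong — coverage applies to intervals containing μ, not to future x̄ values.
D) Wrong — μ is fixed; the randomness lives in the interval, not in μ.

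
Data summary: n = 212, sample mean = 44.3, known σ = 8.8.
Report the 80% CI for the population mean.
(43.53, 45.07)

z-interval (σ known):
z* = 1.282 for 80% confidence

Margin of error = z* · σ/√n = 1.282 · 8.8/√212 = 0.77

CI: (44.3 - 0.77, 44.3 + 0.77) = (43.53, 45.07)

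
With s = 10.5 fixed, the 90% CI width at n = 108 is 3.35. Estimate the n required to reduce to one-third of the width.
n ≈ 972

CI width ∝ 1/√n
To reduce width by factor 3, need √n to grow by 3 → need 3² = 9 times as many samples.

Current: n = 108, width = 3.35
New: n = 972, width ≈ 1.11

Width reduced by factor of 3.35/1.11 = 3.02.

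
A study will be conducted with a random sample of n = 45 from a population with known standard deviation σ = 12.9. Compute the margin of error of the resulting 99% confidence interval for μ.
Margin of error = 4.95

Margin of error = z* · σ/√n
= 2.576 · 12.9/√45
= 2.576 · 12.9/6.7082
= 4.95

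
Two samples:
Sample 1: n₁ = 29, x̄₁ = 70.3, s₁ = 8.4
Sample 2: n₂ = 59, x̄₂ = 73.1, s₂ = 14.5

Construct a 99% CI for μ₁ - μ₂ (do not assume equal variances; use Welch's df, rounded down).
(-9.26, 3.66)

Difference: x̄₁ - x̄₂ = -2.80
SE = √(s₁²/n₁ + s₂²/n₂) = √(8.4²/29 + 14.5²/59) = 2.4488
df = 83.55 → 83 (Welch–Satterthwaite, rounded down)
t* = 2.636

CI: -2.80 ± 2.636 · 2.4488 = -2.80 ± 6.46 = (-9.26, 3.66)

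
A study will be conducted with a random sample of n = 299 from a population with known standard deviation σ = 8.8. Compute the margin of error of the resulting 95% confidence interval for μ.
Margin of error = 1.00

Margin of error = z* · σ/√n
= 1.960 · 8.8/√299
= 1.960 · 8.8/17.2916
= 1.00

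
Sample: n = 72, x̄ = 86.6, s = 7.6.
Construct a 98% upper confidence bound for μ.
μ ≤ 88.47

Upper bound (one-sided):
t* = 2.092 (one-sided for 98%)
Upper bound = x̄ + t* · s/√n = 86.6 + 2.092 · 7.6/√72 = 88.47

We are 98% confident that μ ≤ 88.47.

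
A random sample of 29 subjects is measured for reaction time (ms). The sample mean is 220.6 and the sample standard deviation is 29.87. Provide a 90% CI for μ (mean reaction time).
(211.17, 230.03)

t-interval (σ unknown):
df = n - 1 = 28
t* = 1.701 for 90% confidence

Margin of error = t* · s/√n = 1.701 · 29.87/√29 = 9.43

CI: (211.17, 230.03)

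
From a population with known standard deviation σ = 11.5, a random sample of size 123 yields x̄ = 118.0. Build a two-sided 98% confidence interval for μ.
(115.59, 120.41)

z-interval (σ known):
z* = 2.326 for 98% confidence

Margin of error = z* · σ/√n = 2.326 · 11.5/√123 = 2.41

CI: (118.0 - 2.41, 118.0 + 2.41) = (115.59, 120.41)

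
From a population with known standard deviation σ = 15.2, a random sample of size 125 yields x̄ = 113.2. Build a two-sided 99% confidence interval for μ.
(109.70, 116.70)

z-interval (σ known):
z* = 2.576 for 99% confidence

Margin of error = z* · σ/√n = 2.576 · 15.2/√125 = 3.50

CI: (113.2 - 3.50, 113.2 + 3.50) = (109.70, 116.70)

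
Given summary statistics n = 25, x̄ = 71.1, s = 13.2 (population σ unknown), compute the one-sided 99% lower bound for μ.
μ ≥ 64.52

Lower bound (one-sided):
t* = 2.492 (one-sided for 99%)
Lower bound = x̄ - t* · s/√n = 71.1 - 2.492 · 13.2/√25 = 64.52

We are 99% confident that μ ≥ 64.52.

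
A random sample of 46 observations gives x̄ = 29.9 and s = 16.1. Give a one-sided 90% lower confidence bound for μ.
μ ≥ 26.81

Lower bound (one-sided):
t* = 1.301 (one-sided for 90%)
Lower bound = x̄ - t* · s/√n = 29.9 - 1.301 · 16.1/√46 = 26.81

We are 90% confident that μ ≥ 26.81.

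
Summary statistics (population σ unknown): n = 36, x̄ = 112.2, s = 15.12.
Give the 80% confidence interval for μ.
(108.91, 115.49)

t-interval (σ unknown):
df = n - 1 = 35
t* = 1.306 for 80% confidence

Margin of error = t* · s/√n = 1.306 · 15.12/√36 = 3.29

CI: (108.91, 115.49)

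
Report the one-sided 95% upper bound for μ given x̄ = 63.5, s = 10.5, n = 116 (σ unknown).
μ ≤ 65.12

Upper bound (one-sided):
t* = 1.658 (one-sided for 95%)
Upper bound = x̄ + t* · s/√n = 63.5 + 1.658 · 10.5/√116 = 65.12

We are 95% confident that μ ≤ 65.12.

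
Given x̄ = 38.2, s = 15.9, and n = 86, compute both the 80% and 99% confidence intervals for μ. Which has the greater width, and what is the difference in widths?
99% CI is wider by 4.61

df = 85
80% CI: t* = 1.292, (35.98, 40.42), width = 2 · t* · s/√n = 4.43
99% CI: t* = 2.635, (33.68, 42.72), width = 2 · t* · s/√n = 9.04

The 99% CI is wider by 9.04 - 4.43 = 4.61.
Higher confidence requires a wider interval.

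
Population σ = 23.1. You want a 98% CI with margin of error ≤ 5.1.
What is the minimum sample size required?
n ≥ 111

For margin E ≤ 5.1:
n ≥ (z* · σ / E)²
n ≥ (2.326 · 23.1 / 5.1)²
n ≥ 110.99

Minimum n = 111 (rounding up)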